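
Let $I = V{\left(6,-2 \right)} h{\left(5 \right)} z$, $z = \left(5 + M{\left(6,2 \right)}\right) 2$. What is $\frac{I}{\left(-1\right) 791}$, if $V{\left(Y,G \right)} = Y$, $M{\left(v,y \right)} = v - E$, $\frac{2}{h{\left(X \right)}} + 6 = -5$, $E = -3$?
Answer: $\frac{48}{1243} \approx 0.038616$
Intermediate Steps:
$h{\left(X \right)} = - \frac{2}{11}$ ($h{\left(X \right)} = \frac{2}{-6 - 5} = \frac{2}{-11} = 2 \left(- \frac{1}{11}\right) = - \frac{2}{11}$)
$M{\left(v,y \right)} = 3 + v$ ($M{\left(v,y \right)} = v - -3 = v + 3 = 3 + v$)
$z = 28$ ($z = \left(5 + \left(3 + 6\right)\right) 2 = \left(5 + 9\right) 2 = 14 \cdot 2 = 28$)
$I = - \frac{336}{11}$ ($I = 6 \left(- \frac{2}{11}\right) 28 = \left(- \frac{12}{11}\right) 28 = - \frac{336}{11} \approx -30.545$)
$\frac{I}{\left(-1\right) 791} = - \frac{336}{11 \left(\left(-1\right) 791\right)} = - \frac{336}{11 \left(-791\right)} = \left(- \frac{336}{11}\right) \left(- \frac{1}{791}\right) = \frac{48}{1243}$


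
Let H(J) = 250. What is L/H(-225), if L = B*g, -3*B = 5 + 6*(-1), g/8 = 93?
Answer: 124/125 ≈ 0.99200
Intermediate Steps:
g = 744 (g = 8*93 = 744)
B = ⅓ (B = -(5 + 6*(-1))/3 = -(5 - 6)/3 = -⅓*(-1) = ⅓ ≈ 0.33333)
L = 248 (L = (⅓)*744 = 248)
L/H(-225) = 248/250 = 248*(1/250) = 124/125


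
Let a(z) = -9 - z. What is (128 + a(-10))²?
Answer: 16641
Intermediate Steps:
(128 + a(-10))² = (128 + (-9 - 1*(-10)))² = (128 + (-9 + 10))² = (128 + 1)² = 129² = 16641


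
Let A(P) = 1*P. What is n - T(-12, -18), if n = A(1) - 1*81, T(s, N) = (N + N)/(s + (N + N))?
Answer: -323/4 ≈ -80.750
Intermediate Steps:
T(s, N) = 2*N/(s + 2*N) (T(s, N) = (2*N)/(s + 2*N) = 2*N/(s + 2*N))
A(P) = P
n = -80 (n = 1 - 1*81 = 1 - 81 = -80)
n - T(-12, -18) = -80 - 2*(-18)/(-12 + 2*(-18)) = -80 - 2*(-18)/(-12 - 36) = -80 - 2*(-18)/(-48) = -80 - 2*(-18)*(-1)/48 = -80 - 1*¾ = -80 - ¾ = -323/4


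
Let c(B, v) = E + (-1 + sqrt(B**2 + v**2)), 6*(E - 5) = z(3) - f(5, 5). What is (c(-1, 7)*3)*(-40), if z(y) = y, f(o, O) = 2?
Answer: -500 - 600*sqrt(2) ≈ -1348.5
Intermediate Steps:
E = 31/6 (E = 5 + (3 - 1*2)/6 = 5 + (3 - 2)/6 = 5 + (1/6)*1 = 5 + 1/6 = 31/6 ≈ 5.1667)
c(B, v) = 25/6 + sqrt(B**2 + v**2) (c(B, v) = 31/6 + (-1 + sqrt(B**2 + v**2)) = 25/6 + sqrt(B**2 + v**2))
(c(-1, 7)*3)*(-40) = ((25/6 + sqrt((-1)**2 + 7**2))*3)*(-40) = ((25/6 + sqrt(1 + 49))*3)*(-40) = ((25/6 + sqrt(50))*3)*(-40) = ((25/6 + 5*sqrt(2))*3)*(-40) = (25/2 + 15*sqrt(2))*(-40) = -500 - 600*sqrt(2)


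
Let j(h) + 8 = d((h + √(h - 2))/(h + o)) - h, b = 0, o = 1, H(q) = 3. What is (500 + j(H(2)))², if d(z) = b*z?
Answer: 239121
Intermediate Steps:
d(z) = 0 (d(z) = 0*z = 0)
j(h) = -8 - h (j(h) = -8 + (0 - h) = -8 - h)
(500 + j(H(2)))² = (500 + (-8 - 1*3))² = (500 + (-8 - 3))² = (500 - 11)² = 489² = 239121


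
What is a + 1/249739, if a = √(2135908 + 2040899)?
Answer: 1/249739 + √4176807 ≈ 2043.7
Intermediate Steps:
a = √4176807 ≈ 2043.7
a + 1/249739 = √4176807 + 1/249739 = 1/249739 + √4176807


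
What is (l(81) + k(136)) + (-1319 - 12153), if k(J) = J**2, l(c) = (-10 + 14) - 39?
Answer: 4989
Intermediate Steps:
l(c) = -35 (l(c) = 4 - 39 = -35)
(l(81) + k(136)) + (-1319 - 12153) = (-35 + 136**2) + (-1319 - 12153) = (-35 + 18496) - 13472 = 18461 - 13472 = 4989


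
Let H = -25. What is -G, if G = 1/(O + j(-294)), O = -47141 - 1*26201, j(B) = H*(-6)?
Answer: 1/73192 ≈ 1.3663e-5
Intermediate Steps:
j(B) = 150 (j(B) = -25*(-6) = 150)
O = -73342 (O = -47141 - 26201 = -73342)
G = -1/73192 (G = 1/(-73342 + 150) = 1/(-73192) = -1/73192 ≈ -1.3663e-5)
-G = -1*(-1/73192) = 1/73192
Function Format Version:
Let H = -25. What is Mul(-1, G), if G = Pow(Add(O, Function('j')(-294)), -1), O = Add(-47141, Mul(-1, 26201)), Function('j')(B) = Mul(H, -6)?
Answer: Rational(1, 73192) ≈ 1.3663e-5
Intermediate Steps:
Function('j')(B) = 150 (Function('j')(B) = Mul(-25, -6) = 150)
O = -73342 (O = Add(-47141, -26201) = -73342)
G = Rational(-1, 73192) (G = Pow(Add(-73342, 150), -1) = Pow(-73192, -1) = Rational(-1, 73192) ≈ -1.3663e-5)
Mul(-1, G) = Mul(-1, Rational(-1, 73192)) = Rational(1, 73192)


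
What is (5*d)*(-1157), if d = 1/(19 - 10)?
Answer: -5785/9 ≈ -642.78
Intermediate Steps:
d = ⅑ (d = 1/9 = ⅑ ≈ 0.11111)
(5*d)*(-1157) = (5*(⅑))*(-1157) = (5/9)*(-1157) = -5785/9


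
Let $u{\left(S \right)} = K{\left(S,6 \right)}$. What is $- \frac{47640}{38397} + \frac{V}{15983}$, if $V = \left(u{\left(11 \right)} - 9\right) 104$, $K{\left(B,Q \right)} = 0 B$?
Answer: $- \frac{265789904}{204566417} \approx -1.2993$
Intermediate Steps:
$K{\left(B,Q \right)} = 0$
$u{\left(S \right)} = 0$
$V = -936$ ($V = \left(0 - 9\right) 104 = \left(-9\right) 104 = -936$)
$- \frac{47640}{38397} + \frac{V}{15983} = - \frac{47640}{38397} - \frac{936}{15983} = \left(-47640\right) \frac{1}{38397} - \frac{936}{15983} = - \frac{15880}{12799} - \frac{936}{15983} = - \frac{265789904}{204566417}$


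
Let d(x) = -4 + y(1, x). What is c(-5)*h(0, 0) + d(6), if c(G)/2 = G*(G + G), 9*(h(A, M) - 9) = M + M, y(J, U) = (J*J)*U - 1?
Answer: 901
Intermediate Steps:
y(J, U) = -1 + U*J² (y(J, U) = J²*U - 1 = U*J² - 1 = -1 + U*J²)
h(A, M) = 9 + 2*M/9 (h(A, M) = 9 + (M + M)/9 = 9 + (2*M)/9 = 9 + 2*M/9)
c(G) = 4*G² (c(G) = 2*(G*(G + G)) = 2*(G*(2*G)) = 2*(2*G²) = 4*G²)
d(x) = -5 + x (d(x) = -4 + (-1 + x*1²) = -4 + (-1 + x*1) = -4 + (-1 + x) = -5 + x)
c(-5)*h(0, 0) + d(6) = (4*(-5)²)*(9 + (2/9)*0) + (-5 + 6) = (4*25)*(9 + 0) + 1 = 100*9 + 1 = 900 + 1 = 901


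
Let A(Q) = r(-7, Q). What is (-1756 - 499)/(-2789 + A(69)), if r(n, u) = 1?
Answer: 55/68 ≈ 0.80882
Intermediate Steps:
A(Q) = 1
(-1756 - 499)/(-2789 + A(69)) = (-1756 - 499)/(-2789 + 1) = -2255/(-2788) = -2255*(-1/2788) = 55/68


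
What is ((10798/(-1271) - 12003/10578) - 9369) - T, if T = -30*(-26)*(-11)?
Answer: -87295093/109306 ≈ -798.63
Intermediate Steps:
T = -8580 (T = 780*(-11) = -8580)
((10798/(-1271) - 12003/10578) - 9369) - T = ((10798/(-1271) - 12003/10578) - 9369) - 1*(-8580) = ((10798*(-1/1271) - 12003*1/10578) - 9369) + 8580 = ((-10798/1271 - 4001/3526) - 9369) + 8580 = (-1052659/109306 - 9369) + 8580 = -1025140573/109306 + 8580 = -87295093/109306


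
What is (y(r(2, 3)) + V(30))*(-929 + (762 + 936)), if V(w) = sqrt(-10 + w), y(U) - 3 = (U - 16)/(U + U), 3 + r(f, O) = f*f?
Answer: -6921/2 + 1538*sqrt(5) ≈ -21.427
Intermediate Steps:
r(f, O) = -3 + f**2 (r(f, O) = -3 + f*f = -3 + f**2)
y(U) = 3 + (-16 + U)/(2*U) (y(U) = 3 + (U - 16)/(U + U) = 3 + (-16 + U)/((2*U)) = 3 + (-16 + U)*(1/(2*U)) = 3 + (-16 + U)/(2*U))
(y(r(2, 3)) + V(30))*(-929 + (762 + 936)) = ((7/2 - 8/(-3 + 2**2)) + sqrt(-10 + 30))*(-929 + (762 + 936)) = ((7/2 - 8/(-3 + 4)) + sqrt(20))*(-929 + 1698) = ((7/2 - 8/1) + 2*sqrt(5))*769 = ((7/2 - 8*1) + 2*sqrt(5))*769 = ((7/2 - 8) + 2*sqrt(5))*769 = (-9/2 + 2*sqrt(5))*769 = -6921/2 + 1538*sqrt(5)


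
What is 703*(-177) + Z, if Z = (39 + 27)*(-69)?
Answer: -128985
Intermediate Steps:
Z = -4554 (Z = 66*(-69) = -4554)
703*(-177) + Z = 703*(-177) - 4554 = -124431 - 4554 = -128985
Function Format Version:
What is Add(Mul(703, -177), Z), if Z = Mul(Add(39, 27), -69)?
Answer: -128985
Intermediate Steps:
Z = -4554 (Z = Mul(66, -69) = -4554)
Add(Mul(703, -177), Z) = Add(Mul(703, -177), -4554) = Add(-124431, -4554) = -128985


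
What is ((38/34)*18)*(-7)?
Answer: -2394/17 ≈ -140.82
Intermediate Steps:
((38/34)*18)*(-7) = ((38*(1/34))*18)*(-7) = ((19/17)*18)*(-7) = (342/17)*(-7) = -2394/17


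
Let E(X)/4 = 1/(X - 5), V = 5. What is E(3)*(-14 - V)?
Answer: 38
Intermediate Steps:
E(X) = 4/(-5 + X) (E(X) = 4/(X - 5) = 4/(-5 + X))
E(3)*(-14 - V) = (4/(-5 + 3))*(-14 - 1*5) = (4/(-2))*(-14 - 5) = (4*(-½))*(-19) = -2*(-19) = 38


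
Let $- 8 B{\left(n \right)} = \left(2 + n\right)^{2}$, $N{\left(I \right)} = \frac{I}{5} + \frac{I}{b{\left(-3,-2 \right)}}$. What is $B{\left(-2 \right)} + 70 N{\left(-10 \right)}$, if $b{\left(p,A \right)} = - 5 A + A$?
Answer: $- \frac{455}{2} \approx -227.5$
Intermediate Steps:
$b{\left(p,A \right)} = - 4 A$
$N{\left(I \right)} = \frac{13 I}{40}$ ($N{\left(I \right)} = \frac{I}{5} + \frac{I}{\left(-4\right) \left(-2\right)} = I \frac{1}{5} + \frac{I}{8} = \frac{I}{5} + I \frac{1}{8} = \frac{I}{5} + \frac{I}{8} = \frac{13 I}{40}$)
$B{\left(n \right)} = - \frac{\left(2 + n\right)^{2}}{8}$
$B{\left(-2 \right)} + 70 N{\left(-10 \right)} = - \frac{\left(2 - 2\right)^{2}}{8} + 70 \cdot \frac{13}{40} \left(-10\right) = - \frac{0^{2}}{8} + 70 \left(- \frac{13}{4}\right) = \left(- \frac{1}{8}\right) 0 - \frac{455}{2} = 0 - \frac{455}{2} = - \frac{455}{2}$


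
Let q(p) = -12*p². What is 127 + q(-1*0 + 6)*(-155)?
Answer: 67087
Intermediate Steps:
127 + q(-1*0 + 6)*(-155) = 127 - 12*(-1*0 + 6)²*(-155) = 127 - 12*(0 + 6)²*(-155) = 127 - 12*6²*(-155) = 127 - 12*36*(-155) = 127 - 432*(-155) = 127 + 66960 = 67087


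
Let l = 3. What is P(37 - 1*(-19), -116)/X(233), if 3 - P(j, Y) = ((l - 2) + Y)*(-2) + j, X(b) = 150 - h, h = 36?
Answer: -283/114 ≈ -2.4825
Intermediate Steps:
X(b) = 114 (X(b) = 150 - 1*36 = 150 - 36 = 114)
P(j, Y) = 5 - j + 2*Y (P(j, Y) = 3 - (((3 - 2) + Y)*(-2) + j) = 3 - ((1 + Y)*(-2) + j) = 3 - ((-2 - 2*Y) + j) = 3 - (-2 + j - 2*Y) = 3 + (2 - j + 2*Y) = 5 - j + 2*Y)
P(37 - 1*(-19), -116)/X(233) = (5 - (37 - 1*(-19)) + 2*(-116))/114 = (5 - (37 + 19) - 232)*(1/114) = (5 - 1*56 - 232)*(1/114) = (5 - 56 - 232)*(1/114) = -283*1/114 = -283/114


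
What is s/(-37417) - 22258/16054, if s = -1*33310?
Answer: -149034423/300346259 ≈ -0.49621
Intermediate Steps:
s = -33310
s/(-37417) - 22258/16054 = -33310/(-37417) - 22258/16054 = -33310*(-1/37417) - 22258*1/16054 = 33310/37417 - 11129/8027 = -149034423/300346259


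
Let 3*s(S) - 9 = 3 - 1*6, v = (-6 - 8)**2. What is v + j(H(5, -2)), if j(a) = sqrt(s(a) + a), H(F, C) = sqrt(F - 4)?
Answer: 196 + sqrt(3) ≈ 197.73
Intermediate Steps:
v = 196 (v = (-14)**2 = 196)
H(F, C) = sqrt(-4 + F)
s(S) = 2 (s(S) = 3 + (3 - 1*6)/3 = 3 + (3 - 6)/3 = 3 + (1/3)*(-3) = 3 - 1 = 2)
j(a) = sqrt(2 + a)
v + j(H(5, -2)) = 196 + sqrt(2 + sqrt(-4 + 5)) = 196 + sqrt(2 + sqrt(1)) = 196 + sqrt(2 + 1) = 196 + sqrt(3)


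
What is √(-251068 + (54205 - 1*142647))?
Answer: I*√339510 ≈ 582.67*I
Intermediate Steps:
√(-251068 + (54205 - 1*142647)) = √(-251068 + (54205 - 142647)) = √(-251068 - 88442) = √(-339510) = I*√339510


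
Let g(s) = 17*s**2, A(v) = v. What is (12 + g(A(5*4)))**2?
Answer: 46403344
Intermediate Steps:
(12 + g(A(5*4)))**2 = (12 + 17*(5*4)**2)**2 = (12 + 17*20**2)**2 = (12 + 17*400)**2 = (12 + 6800)**2 = 6812**2 = 46403344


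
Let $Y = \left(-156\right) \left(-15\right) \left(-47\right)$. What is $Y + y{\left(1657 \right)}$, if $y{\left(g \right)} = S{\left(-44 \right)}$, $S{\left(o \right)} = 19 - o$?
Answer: $-109917$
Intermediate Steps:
$Y = -109980$ ($Y = 2340 \left(-47\right) = -109980$)
$y{\left(g \right)} = 63$ ($y{\left(g \right)} = 19 - -44 = 19 + 44 = 63$)
$Y + y{\left(1657 \right)} = -109980 + 63 = -109917$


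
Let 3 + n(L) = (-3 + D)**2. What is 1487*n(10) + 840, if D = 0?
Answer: 9762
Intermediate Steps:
n(L) = 6 (n(L) = -3 + (-3 + 0)**2 = -3 + (-3)**2 = -3 + 9 = 6)
1487*n(10) + 840 = 1487*6 + 840 = 8922 + 840 = 9762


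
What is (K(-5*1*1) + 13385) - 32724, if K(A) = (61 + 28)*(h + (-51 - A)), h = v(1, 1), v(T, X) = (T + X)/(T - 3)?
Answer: -23522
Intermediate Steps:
v(T, X) = (T + X)/(-3 + T)
h = -1 (h = (1 + 1)/(-3 + 1) = 2/(-2) = -½*2 = -1)
K(A) = -4628 - 89*A (K(A) = (61 + 28)*(-1 + (-51 - A)) = 89*(-52 - A) = -4628 - 89*A)
(K(-5*1*1) + 13385) - 32724 = ((-4628 - 89*(-5*1)) + 13385) - 32724 = ((-4628 - (-445)) + 13385) - 32724 = ((-4628 - 89*(-5)) + 13385) - 32724 = ((-4628 + 445) + 13385) - 32724 = (-4183 + 13385) - 32724 = 9202 - 32724 = -23522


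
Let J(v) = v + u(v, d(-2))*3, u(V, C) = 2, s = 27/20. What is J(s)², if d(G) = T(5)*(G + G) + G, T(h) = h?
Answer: 21609/400 ≈ 54.023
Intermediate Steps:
d(G) = 11*G (d(G) = 5*(G + G) + G = 5*(2*G) + G = 10*G + G = 11*G)
s = 27/20 (s = 27*(1/20) = 27/20 ≈ 1.3500)
J(v) = 6 + v (J(v) = v + 2*3 = v + 6 = 6 + v)
J(s)² = (6 + 27/20)² = (147/20)² = 21609/400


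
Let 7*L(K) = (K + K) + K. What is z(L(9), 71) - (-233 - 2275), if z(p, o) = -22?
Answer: 2486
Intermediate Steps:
L(K) = 3*K/7 (L(K) = ((K + K) + K)/7 = (2*K + K)/7 = (3*K)/7 = 3*K/7)
z(L(9), 71) - (-233 - 2275) = -22 - (-233 - 2275) = -22 - 1*(-2508) = -22 + 2508 = 2486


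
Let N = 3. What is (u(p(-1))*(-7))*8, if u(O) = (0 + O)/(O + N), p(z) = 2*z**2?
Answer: -112/5 ≈ -22.400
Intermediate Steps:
u(O) = O/(3 + O) (u(O) = (0 + O)/(O + 3) = O/(3 + O))
(u(p(-1))*(-7))*8 = (((2*(-1)**2)/(3 + 2*(-1)**2))*(-7))*8 = (((2*1)/(3 + 2*1))*(-7))*8 = ((2/(3 + 2))*(-7))*8 = ((2/5)*(-7))*8 = -14/5*8 = -112/5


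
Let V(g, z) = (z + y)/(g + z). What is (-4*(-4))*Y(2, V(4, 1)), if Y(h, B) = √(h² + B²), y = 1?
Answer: 32*√26/5 ≈ 32.634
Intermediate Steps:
V(g, z) = (1 + z)/(g + z) (V(g, z) = (z + 1)/(g + z) = (1 + z)/(g + z))
Y(h, B) = √(B² + h²)
(-4*(-4))*Y(2, V(4, 1)) = (-4*(-4))*√(((1 + 1)/(4 + 1))² + 2²) = 16*√((2/5)² + 4) = 16*√(((⅕)*2)² + 4) = 16*√((⅖)² + 4) = 16*√(4/25 + 4) = 16*√(104/25) = 16*(2*√26/5) = 32*√26/5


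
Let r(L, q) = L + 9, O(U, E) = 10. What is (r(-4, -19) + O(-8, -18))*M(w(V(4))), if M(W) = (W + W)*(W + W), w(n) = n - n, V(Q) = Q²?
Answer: 0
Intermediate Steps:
r(L, q) = 9 + L
w(n) = 0
M(W) = 4*W² (M(W) = (2*W)*(2*W) = 4*W²)
(r(-4, -19) + O(-8, -18))*M(w(V(4))) = ((9 - 4) + 10)*(4*0²) = (5 + 10)*(4*0) = 15*0 = 0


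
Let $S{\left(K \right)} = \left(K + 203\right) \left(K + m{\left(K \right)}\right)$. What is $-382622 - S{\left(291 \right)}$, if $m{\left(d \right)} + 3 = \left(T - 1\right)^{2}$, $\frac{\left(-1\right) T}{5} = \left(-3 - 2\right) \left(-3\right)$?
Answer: $-3378238$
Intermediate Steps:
$T = -75$ ($T = - 5 \left(-3 - 2\right) \left(-3\right) = - 5 \left(\left(-5\right) \left(-3\right)\right) = \left(-5\right) 15 = -75$)
$m{\left(d \right)} = 5773$ ($m{\left(d \right)} = -3 + \left(-75 - 1\right)^{2} = -3 + \left(-76\right)^{2} = -3 + 5776 = 5773$)
$S{\left(K \right)} = \left(203 + K\right) \left(5773 + K\right)$ ($S{\left(K \right)} = \left(K + 203\right) \left(K + 5773\right) = \left(203 + K\right) \left(5773 + K\right)$)
$-382622 - S{\left(291 \right)} = -382622 - \left(1171919 + 291^{2} + 5976 \cdot 291\right) = -382622 - \left(1171919 + 84681 + 1739016\right) = -382622 - 2995616 = -3378238$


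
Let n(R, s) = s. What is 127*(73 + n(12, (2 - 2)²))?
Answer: 9271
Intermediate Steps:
127*(73 + n(12, (2 - 2)²)) = 127*(73 + (2 - 2)²) = 127*(73 + 0²) = 127*(73 + 0) = 127*73 = 9271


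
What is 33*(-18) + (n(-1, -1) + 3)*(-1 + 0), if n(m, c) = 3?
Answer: -600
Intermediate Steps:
33*(-18) + (n(-1, -1) + 3)*(-1 + 0) = 33*(-18) + (3 + 3)*(-1 + 0) = -594 + 6*(-1) = -594 - 6 = -600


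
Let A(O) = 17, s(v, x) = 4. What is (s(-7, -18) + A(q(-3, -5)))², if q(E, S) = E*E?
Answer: 441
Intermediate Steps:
q(E, S) = E²
(s(-7, -18) + A(q(-3, -5)))² = (4 + 17)² = 21² = 441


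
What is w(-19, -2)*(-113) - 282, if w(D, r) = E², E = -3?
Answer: -1299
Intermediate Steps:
w(D, r) = 9 (w(D, r) = (-3)² = 9)
w(-19, -2)*(-113) - 282 = 9*(-113) - 282 = -1017 - 282 = -1299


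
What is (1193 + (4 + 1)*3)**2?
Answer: 1459264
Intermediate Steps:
(1193 + (4 + 1)*3)**2 = (1193 + 5*3)**2 = (1193 + 15)**2 = 1208**2 = 1459264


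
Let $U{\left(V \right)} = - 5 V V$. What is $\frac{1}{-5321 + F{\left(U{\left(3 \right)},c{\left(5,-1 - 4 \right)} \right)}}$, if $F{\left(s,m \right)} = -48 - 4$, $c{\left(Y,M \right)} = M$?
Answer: $- \frac{1}{5373} \approx -0.00018612$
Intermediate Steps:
$U{\left(V \right)} = - 5 V^{2}$
$F{\left(s,m \right)} = -52$
$\frac{1}{-5321 + F{\left(U{\left(3 \right)},c{\left(5,-1 - 4 \right)} \right)}} = \frac{1}{-5321 - 52} = \frac{1}{-5373} = - \frac{1}{5373}$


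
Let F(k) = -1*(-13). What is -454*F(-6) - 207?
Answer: -6109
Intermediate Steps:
F(k) = 13
-454*F(-6) - 207 = -454*13 - 207 = -5902 - 207 = -6109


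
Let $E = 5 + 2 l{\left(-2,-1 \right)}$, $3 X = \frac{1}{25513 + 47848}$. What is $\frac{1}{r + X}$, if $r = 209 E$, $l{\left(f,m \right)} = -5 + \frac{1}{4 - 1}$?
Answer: $- \frac{73361}{66440612} \approx -0.0011042$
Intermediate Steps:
$l{\left(f,m \right)} = - \frac{14}{3}$ ($l{\left(f,m \right)} = -5 + \frac{1}{3} = - \frac{14}{3}$)
$X = \frac{1}{220083}$ ($X = \frac{1}{3 \left(25513 + 47848\right)} = \frac{1}{3 \cdot 73361} = \frac{1}{3} \cdot \frac{1}{73361} = \frac{1}{220083} \approx 4.5437 \cdot 10^{-6}$)
$E = - \frac{13}{3}$ ($E = 5 + 2 \left(- \frac{14}{3}\right) = 5 - \frac{28}{3} = - \frac{13}{3} \approx -4.3333$)
$r = - \frac{2717}{3}$ ($r = 209 \left(- \frac{13}{3}\right) = - \frac{2717}{3} \approx -905.67$)
$\frac{1}{r + X} = \frac{1}{- \frac{2717}{3} + \frac{1}{220083}} = \frac{1}{- \frac{66440612}{73361}} = - \frac{73361}{66440612}$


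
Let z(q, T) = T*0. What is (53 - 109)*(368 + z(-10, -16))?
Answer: -20608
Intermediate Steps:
z(q, T) = 0
(53 - 109)*(368 + z(-10, -16)) = (53 - 109)*(368 + 0) = -56*368 = -20608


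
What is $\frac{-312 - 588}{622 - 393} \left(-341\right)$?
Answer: $\frac{306900}{229} \approx 1340.2$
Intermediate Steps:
$\frac{-312 - 588}{622 - 393} \left(-341\right) = - \frac{900}{229} \left(-341\right) = \left(-900\right) \frac{1}{229} \left(-341\right) = \left(- \frac{900}{229}\right) \left(-341\right) = \frac{306900}{229}$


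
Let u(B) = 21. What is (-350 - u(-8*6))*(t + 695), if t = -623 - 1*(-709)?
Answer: -289751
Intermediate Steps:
t = 86 (t = -623 + 709 = 86)
(-350 - u(-8*6))*(t + 695) = (-350 - 1*21)*(86 + 695) = (-350 - 21)*781 = -371*781 = -289751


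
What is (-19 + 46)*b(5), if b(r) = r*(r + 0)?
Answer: 675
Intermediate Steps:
b(r) = r**2 (b(r) = r*r = r**2)
(-19 + 46)*b(5) = (-19 + 46)*5**2 = 27*25 = 675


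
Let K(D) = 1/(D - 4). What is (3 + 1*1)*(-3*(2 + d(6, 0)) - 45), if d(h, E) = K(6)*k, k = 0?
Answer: -204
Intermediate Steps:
K(D) = 1/(-4 + D)
d(h, E) = 0 (d(h, E) = 0/(-4 + 6) = 0/2 = (½)*0 = 0)
(3 + 1*1)*(-3*(2 + d(6, 0)) - 45) = (3 + 1*1)*(-3*(2 + 0) - 45) = (3 + 1)*(-3*2 - 45) = 4*(-6 - 45) = 4*(-51) = -204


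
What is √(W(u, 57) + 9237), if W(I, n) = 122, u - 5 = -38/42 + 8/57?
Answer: 7*√191 ≈ 96.742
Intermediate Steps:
u = 1690/399 (u = 5 + (-38/42 + 8/57) = 5 + (-38*1/42 + 8*(1/57)) = 5 + (-19/21 + 8/57) = 5 - 305/399 = 1690/399 ≈ 4.2356)
√(W(u, 57) + 9237) = √(122 + 9237) = √9359 = 7*√191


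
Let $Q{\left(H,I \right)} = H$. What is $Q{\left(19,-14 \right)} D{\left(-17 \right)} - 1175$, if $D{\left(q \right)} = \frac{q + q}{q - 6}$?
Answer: $- \frac{26379}{23} \approx -1146.9$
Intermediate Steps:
$D{\left(q \right)} = \frac{2 q}{-6 + q}$
$Q{\left(19,-14 \right)} D{\left(-17 \right)} - 1175 = 19 \cdot 2 \left(-17\right) \frac{1}{-6 - 17} - 1175 = 19 \cdot 2 \left(-17\right) \frac{1}{-23} - 1175 = 19 \cdot 2 \left(-17\right) \left(- \frac{1}{23}\right) - 1175 = 19 \cdot \frac{34}{23} - 1175 = \frac{646}{23} - 1175 = - \frac{26379}{23}$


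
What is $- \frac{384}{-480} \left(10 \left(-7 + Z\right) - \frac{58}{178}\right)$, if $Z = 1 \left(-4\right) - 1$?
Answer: $- \frac{42836}{445} \approx -96.261$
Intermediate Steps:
$Z = -5$ ($Z = -4 - 1 = -5$)
$- \frac{384}{-480} \left(10 \left(-7 + Z\right) - \frac{58}{178}\right) = - \frac{384}{-480} \left(10 \left(-7 - 5\right) - \frac{58}{178}\right) = \left(-384\right) \left(- \frac{1}{480}\right) \left(10 \left(-12\right) - \frac{29}{89}\right) = \frac{4 \left(-120 - \frac{29}{89}\right)}{5} = \frac{4}{5} \left(- \frac{10709}{89}\right) = - \frac{42836}{445}$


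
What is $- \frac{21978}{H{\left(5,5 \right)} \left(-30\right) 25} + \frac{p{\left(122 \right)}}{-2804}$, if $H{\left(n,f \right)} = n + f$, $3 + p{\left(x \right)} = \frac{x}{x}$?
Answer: $\frac{1284194}{438125} \approx 2.9311$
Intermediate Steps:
$p{\left(x \right)} = -2$ ($p{\left(x \right)} = -3 + \frac{x}{x} = -3 + 1 = -2$)
$H{\left(n,f \right)} = f + n$
$- \frac{21978}{H{\left(5,5 \right)} \left(-30\right) 25} + \frac{p{\left(122 \right)}}{-2804} = - \frac{21978}{\left(5 + 5\right) \left(-30\right) 25} - \frac{2}{-2804} = - \frac{21978}{10 \left(-30\right) 25} - - \frac{1}{1402} = - \frac{21978}{\left(-300\right) 25} + \frac{1}{1402} = - \frac{21978}{-7500} + \frac{1}{1402} = \left(-21978\right) \left(- \frac{1}{7500}\right) + \frac{1}{1402} = \frac{3663}{1250} + \frac{1}{1402} = \frac{1284194}{438125}$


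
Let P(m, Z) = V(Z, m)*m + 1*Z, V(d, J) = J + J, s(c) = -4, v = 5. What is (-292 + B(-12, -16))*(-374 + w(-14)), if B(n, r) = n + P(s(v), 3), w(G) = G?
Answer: 104372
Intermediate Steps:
V(d, J) = 2*J
P(m, Z) = Z + 2*m**2 (P(m, Z) = (2*m)*m + 1*Z = 2*m**2 + Z = Z + 2*m**2)
B(n, r) = 35 + n (B(n, r) = n + (3 + 2*(-4)**2) = n + (3 + 2*16) = n + (3 + 32) = n + 35 = 35 + n)
(-292 + B(-12, -16))*(-374 + w(-14)) = (-292 + (35 - 12))*(-374 - 14) = (-292 + 23)*(-388) = -269*(-388) = 104372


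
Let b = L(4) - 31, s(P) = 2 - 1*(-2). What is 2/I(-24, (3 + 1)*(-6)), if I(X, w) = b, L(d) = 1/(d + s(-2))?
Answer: -16/247 ≈ -0.064777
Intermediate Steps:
s(P) = 4 (s(P) = 2 + 2 = 4)
L(d) = 1/(4 + d) (L(d) = 1/(d + 4) = 1/(4 + d))
b = -247/8 (b = 1/(4 + 4) - 31 = 1/8 - 31 = -247/8 ≈ -30.875)
I(X, w) = -247/8
2/I(-24, (3 + 1)*(-6)) = 2/(-247/8) = 2*(-8/247) = -16/247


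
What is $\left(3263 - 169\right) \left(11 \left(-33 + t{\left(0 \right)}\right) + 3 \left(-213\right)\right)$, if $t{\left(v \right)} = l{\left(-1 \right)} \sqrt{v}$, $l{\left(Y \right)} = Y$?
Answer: $-3100188$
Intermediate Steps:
$t{\left(v \right)} = - \sqrt{v}$
$\left(3263 - 169\right) \left(11 \left(-33 + t{\left(0 \right)}\right) + 3 \left(-213\right)\right) = \left(3263 - 169\right) \left(11 \left(-33 - \sqrt{0}\right) + 3 \left(-213\right)\right) = 3094 \left(11 \left(-33 - 0\right) - 639\right) = 3094 \left(11 \left(-33 + 0\right) - 639\right) = 3094 \left(11 \left(-33\right) - 639\right) = 3094 \left(-363 - 639\right) = 3094 \left(-1002\right) = -3100188$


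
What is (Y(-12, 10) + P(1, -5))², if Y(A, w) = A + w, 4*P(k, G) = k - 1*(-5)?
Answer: ¼ ≈ 0.25000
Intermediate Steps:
P(k, G) = 5/4 + k/4 (P(k, G) = (k - 1*(-5))/4 = (k + 5)/4 = (5 + k)/4 = 5/4 + k/4)
(Y(-12, 10) + P(1, -5))² = ((-12 + 10) + (5/4 + (¼)*1))² = (-2 + (5/4 + ¼))² = (-2 + 3/2)² = (-½)² = ¼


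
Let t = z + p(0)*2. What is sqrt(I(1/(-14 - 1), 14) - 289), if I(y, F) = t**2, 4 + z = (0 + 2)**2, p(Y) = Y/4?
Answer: 17*I ≈ 17.0*I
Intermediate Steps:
p(Y) = Y/4 (p(Y) = Y*(1/4) = Y/4)
z = 0 (z = -4 + (0 + 2)**2 = -4 + 2**2 = -4 + 4 = 0)
t = 0 (t = 0 + ((1/4)*0)*2 = 0 + 0*2 = 0 + 0 = 0)
I(y, F) = 0 (I(y, F) = 0**2 = 0)
sqrt(I(1/(-14 - 1), 14) - 289) = sqrt(0 - 289) = sqrt(-289) = 17*I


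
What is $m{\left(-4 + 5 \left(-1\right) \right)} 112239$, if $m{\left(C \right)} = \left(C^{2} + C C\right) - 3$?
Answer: $17846001$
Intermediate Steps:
$m{\left(C \right)} = -3 + 2 C^{2}$ ($m{\left(C \right)} = \left(C^{2} + C^{2}\right) - 3 = 2 C^{2} - 3 = -3 + 2 C^{2}$)
$m{\left(-4 + 5 \left(-1\right) \right)} 112239 = \left(-3 + 2 \left(-4 + 5 \left(-1\right)\right)^{2}\right) 112239 = \left(-3 + 2 \left(-4 - 5\right)^{2}\right) 112239 = \left(-3 + 2 \left(-9\right)^{2}\right) 112239 = \left(-3 + 2 \cdot 81\right) 112239 = \left(-3 + 162\right) 112239 = 159 \cdot 112239 = 17846001$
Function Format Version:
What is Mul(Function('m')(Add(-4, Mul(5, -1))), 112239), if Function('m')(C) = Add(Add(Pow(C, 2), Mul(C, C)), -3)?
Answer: 17846001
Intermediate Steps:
Function('m')(C) = Add(-3, Mul(2, Pow(C, 2))) (Function('m')(C) = Add(Add(Pow(C, 2), Pow(C, 2)), -3) = Add(Mul(2, Pow(C, 2)), -3) = Add(-3, Mul(2, Pow(C, 2))))
Mul(Function('m')(Add(-4, Mul(5, -1))), 112239) = Mul(Add(-3, Mul(2, Pow(Add(-4, Mul(5, -1)), 2))), 112239) = Mul(Add(-3, Mul(2, Pow(Add(-4, -5), 2))), 112239) = Mul(Add(-3, Mul(2, Pow(-9, 2))), 112239) = Mul(Add(-3, Mul(2, 81)), 112239) = Mul(Add(-3, 162), 112239) = Mul(159, 112239) = 17846001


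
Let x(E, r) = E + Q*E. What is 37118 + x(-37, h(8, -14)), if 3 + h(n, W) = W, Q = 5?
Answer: 36896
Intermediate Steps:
h(n, W) = -3 + W
x(E, r) = 6*E (x(E, r) = E + 5*E = 6*E)
37118 + x(-37, h(8, -14)) = 37118 + 6*(-37) = 37118 - 222 = 36896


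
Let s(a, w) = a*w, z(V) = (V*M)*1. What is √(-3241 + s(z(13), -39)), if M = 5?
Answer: 76*I ≈ 76.0*I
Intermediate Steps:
z(V) = 5*V (z(V) = (V*5)*1 = (5*V)*1 = 5*V)
√(-3241 + s(z(13), -39)) = √(-3241 + (5*13)*(-39)) = √(-3241 + 65*(-39)) = √(-3241 - 2535) = √(-5776) = 76*I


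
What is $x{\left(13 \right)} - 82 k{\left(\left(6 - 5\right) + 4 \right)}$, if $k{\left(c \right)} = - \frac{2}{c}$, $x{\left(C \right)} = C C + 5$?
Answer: $\frac{1034}{5} \approx 206.8$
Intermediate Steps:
$x{\left(C \right)} = 5 + C^{2}$ ($x{\left(C \right)} = C^{2} + 5 = 5 + C^{2}$)
$x{\left(13 \right)} - 82 k{\left(\left(6 - 5\right) + 4 \right)} = \left(5 + 13^{2}\right) - 82 \left(- \frac{2}{\left(6 - 5\right) + 4}\right) = \left(5 + 169\right) - 82 \left(- \frac{2}{1 + 4}\right) = 174 - 82 \left(- \frac{2}{5}\right) = 174 - 82 \left(\left(-2\right) \frac{1}{5}\right) = 174 - - \frac{164}{5} = 174 + \frac{164}{5} = \frac{1034}{5}$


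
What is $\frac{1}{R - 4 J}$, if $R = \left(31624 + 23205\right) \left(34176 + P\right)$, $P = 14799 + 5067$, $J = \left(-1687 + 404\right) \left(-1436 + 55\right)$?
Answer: $\frac{1}{2955981526} \approx 3.383 \cdot 10^{-10}$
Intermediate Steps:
$J = 1771823$ ($J = \left(-1283\right) \left(-1381\right) = 1771823$)
$P = 19866$
$R = 2963068818$ ($R = \left(31624 + 23205\right) \left(34176 + 19866\right) = 54829 \cdot 54042 = 2963068818$)
$\frac{1}{R - 4 J} = \frac{1}{2963068818 - 7087292} = \frac{1}{2955981526}$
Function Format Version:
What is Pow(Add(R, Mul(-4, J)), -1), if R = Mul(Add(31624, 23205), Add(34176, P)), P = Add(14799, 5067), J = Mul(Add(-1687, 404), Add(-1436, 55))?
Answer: Rational(1, 2955981526) ≈ 3.3830e-10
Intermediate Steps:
J = 1771823 (J = Mul(-1283, -1381) = 1771823)
P = 19866
R = 2963068818 (R = Mul(Add(31624, 23205), Add(34176, 19866)) = Mul(54829, 54042) = 2963068818)
Pow(Add(R, Mul(-4, J)), -1) = Pow(Add(2963068818, Mul(-4, 1771823)), -1) = Pow(Add(2963068818, -7087292), -1) = Pow(2955981526, -1) = Rational(1, 2955981526)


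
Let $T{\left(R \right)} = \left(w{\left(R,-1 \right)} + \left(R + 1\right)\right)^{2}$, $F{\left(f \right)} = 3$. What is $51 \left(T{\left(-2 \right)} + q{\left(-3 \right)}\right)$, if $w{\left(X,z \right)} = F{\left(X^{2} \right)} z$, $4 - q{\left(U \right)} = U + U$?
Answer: $1326$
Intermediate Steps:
$q{\left(U \right)} = 4 - 2 U$ ($q{\left(U \right)} = 4 - \left(U + U\right) = 4 - 2 U$)
$w{\left(X,z \right)} = 3 z$
$T{\left(R \right)} = \left(-2 + R\right)^{2}$ ($T{\left(R \right)} = \left(3 \left(-1\right) + \left(R + 1\right)\right)^{2} = \left(-3 + \left(1 + R\right)\right)^{2} = \left(-2 + R\right)^{2}$)
$51 \left(T{\left(-2 \right)} + q{\left(-3 \right)}\right) = 51 \left(\left(-2 - 2\right)^{2} + \left(4 - -6\right)\right) = 51 \left(\left(-4\right)^{2} + \left(4 + 6\right)\right) = 51 \left(16 + 10\right) = 51 \cdot 26 = 1326$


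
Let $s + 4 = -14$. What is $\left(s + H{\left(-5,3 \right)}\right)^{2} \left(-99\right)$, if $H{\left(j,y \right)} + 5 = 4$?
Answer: $-35739$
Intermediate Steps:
$s = -18$ ($s = -4 - 14 = -18$)
$H{\left(j,y \right)} = -1$ ($H{\left(j,y \right)} = -5 + 4 = -1$)
$\left(s + H{\left(-5,3 \right)}\right)^{2} \left(-99\right) = \left(-18 - 1\right)^{2} \left(-99\right) = \left(-19\right)^{2} \left(-99\right) = 361 \left(-99\right) = -35739$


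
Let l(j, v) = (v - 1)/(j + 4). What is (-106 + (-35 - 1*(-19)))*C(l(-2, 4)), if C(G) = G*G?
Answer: -549/2 ≈ -274.50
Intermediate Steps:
l(j, v) = (-1 + v)/(4 + j)
C(G) = G**2
(-106 + (-35 - 1*(-19)))*C(l(-2, 4)) = (-106 + (-35 - 1*(-19)))*((-1 + 4)/(4 - 2))**2 = (-106 + (-35 + 19))*(3/2)**2 = (-106 - 16)*((1/2)*3)**2 = -122*(3/2)**2 = -122*9/4 = -549/2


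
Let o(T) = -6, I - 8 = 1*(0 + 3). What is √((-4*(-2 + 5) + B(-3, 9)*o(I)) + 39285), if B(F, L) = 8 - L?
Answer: √39279 ≈ 198.19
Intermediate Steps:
I = 11 (I = 8 + 1*(0 + 3) = 8 + 1*3 = 8 + 3 = 11)
√((-4*(-2 + 5) + B(-3, 9)*o(I)) + 39285) = √((-4*(-2 + 5) + (8 - 1*9)*(-6)) + 39285) = √((-4*3 + (8 - 9)*(-6)) + 39285) = √((-12 - 1*(-6)) + 39285) = √((-12 + 6) + 39285) = √(-6 + 39285) = √39279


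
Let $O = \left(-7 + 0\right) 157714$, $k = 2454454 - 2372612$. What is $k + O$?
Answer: $-1022156$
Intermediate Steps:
$k = 81842$
$O = -1103998$ ($O = \left(-7\right) 157714 = -1103998$)
$k + O = 81842 - 1103998 = -1022156$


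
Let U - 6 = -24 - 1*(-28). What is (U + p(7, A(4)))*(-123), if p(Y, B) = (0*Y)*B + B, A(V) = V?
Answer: -1722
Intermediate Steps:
U = 10 (U = 6 + (-24 - 1*(-28)) = 6 + (-24 + 28) = 6 + 4 = 10)
p(Y, B) = B (p(Y, B) = 0*B + B = 0 + B = B)
(U + p(7, A(4)))*(-123) = (10 + 4)*(-123) = 14*(-123) = -1722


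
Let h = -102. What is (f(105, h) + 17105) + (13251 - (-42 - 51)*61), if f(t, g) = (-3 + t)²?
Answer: 46433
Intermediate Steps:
(f(105, h) + 17105) + (13251 - (-42 - 51)*61) = ((-3 + 105)² + 17105) + (13251 - (-42 - 51)*61) = (102² + 17105) + (13251 - (-93)*61) = (10404 + 17105) + (13251 - 1*(-5673)) = 27509 + (13251 + 5673) = 27509 + 18924 = 46433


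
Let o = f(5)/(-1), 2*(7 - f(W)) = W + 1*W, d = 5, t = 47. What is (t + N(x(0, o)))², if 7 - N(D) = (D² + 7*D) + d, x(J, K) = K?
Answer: 3481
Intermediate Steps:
f(W) = 7 - W (f(W) = 7 - (W + 1*W)/2 = 7 - (W + W)/2 = 7 - W)
o = -2 (o = (7 - 1*5)/(-1) = (7 - 5)*(-1) = 2*(-1) = -2)
N(D) = 2 - D² - 7*D (N(D) = 7 - ((D² + 7*D) + 5) = 7 - (5 + D² + 7*D) = 7 + (-5 - D² - 7*D) = 2 - D² - 7*D)
(t + N(x(0, o)))² = (47 + (2 - 1*(-2)² - 7*(-2)))² = (47 + (2 - 1*4 + 14))² = (47 + (2 - 4 + 14))² = (47 + 12)² = 59² = 3481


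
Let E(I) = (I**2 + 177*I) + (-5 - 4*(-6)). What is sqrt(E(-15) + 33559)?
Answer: 2*sqrt(7787) ≈ 176.49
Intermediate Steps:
E(I) = 19 + I**2 + 177*I (E(I) = (I**2 + 177*I) + (-5 + 24) = (I**2 + 177*I) + 19 = 19 + I**2 + 177*I)
sqrt(E(-15) + 33559) = sqrt((19 + (-15)**2 + 177*(-15)) + 33559) = sqrt((19 + 225 - 2655) + 33559) = sqrt(-2411 + 33559) = sqrt(31148) = 2*sqrt(7787)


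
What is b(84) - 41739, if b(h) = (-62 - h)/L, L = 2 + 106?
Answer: -2253979/54 ≈ -41740.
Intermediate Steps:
L = 108
b(h) = -31/54 - h/108 (b(h) = (-62 - h)/108 = (-62 - h)*(1/108) = -31/54 - h/108)
b(84) - 41739 = (-31/54 - 1/108*84) - 41739 = (-31/54 - 7/9) - 41739 = -73/54 - 41739 = -2253979/54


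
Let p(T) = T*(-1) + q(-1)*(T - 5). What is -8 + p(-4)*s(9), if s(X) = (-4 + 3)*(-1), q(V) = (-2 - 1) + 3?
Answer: -4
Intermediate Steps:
q(V) = 0 (q(V) = -3 + 3 = 0)
s(X) = 1 (s(X) = -1*(-1) = 1)
p(T) = -T (p(T) = T*(-1) + 0*(T - 5) = -T + 0*(-5 + T) = -T + 0 = -T)
-8 + p(-4)*s(9) = -8 - 1*(-4)*1 = -8 + 4*1 = -8 + 4 = -4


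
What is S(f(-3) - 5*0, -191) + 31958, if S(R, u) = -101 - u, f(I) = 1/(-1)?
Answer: 32048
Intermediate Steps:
f(I) = -1
S(f(-3) - 5*0, -191) + 31958 = (-101 - 1*(-191)) + 31958 = (-101 + 191) + 31958 = 90 + 31958 = 32048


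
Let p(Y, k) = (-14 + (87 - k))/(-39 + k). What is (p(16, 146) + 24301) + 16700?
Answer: 4387034/107 ≈ 41000.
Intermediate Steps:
p(Y, k) = (73 - k)/(-39 + k)
(p(16, 146) + 24301) + 16700 = ((73 - 1*146)/(-39 + 146) + 24301) + 16700 = ((73 - 146)/107 + 24301) + 16700 = ((1/107)*(-73) + 24301) + 16700 = (-73/107 + 24301) + 16700 = 2600134/107 + 16700 = 4387034/107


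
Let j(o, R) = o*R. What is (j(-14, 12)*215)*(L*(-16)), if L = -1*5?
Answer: -2889600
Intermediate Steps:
j(o, R) = R*o
L = -5
(j(-14, 12)*215)*(L*(-16)) = ((12*(-14))*215)*(-5*(-16)) = -168*215*80 = -36120*80 = -2889600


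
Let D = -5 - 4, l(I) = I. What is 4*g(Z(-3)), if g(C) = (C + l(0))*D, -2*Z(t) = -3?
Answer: -54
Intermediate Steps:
Z(t) = 3/2 (Z(t) = -1/2*(-3) = 3/2)
D = -9
g(C) = -9*C (g(C) = (C + 0)*(-9) = C*(-9) = -9*C)
4*g(Z(-3)) = 4*(-9*3/2) = 4*(-27/2) = -54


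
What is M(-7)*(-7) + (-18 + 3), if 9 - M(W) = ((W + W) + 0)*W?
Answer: 608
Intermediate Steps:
M(W) = 9 - 2*W² (M(W) = 9 - ((W + W) + 0)*W = 9 - (2*W + 0)*W = 9 - 2*W*W = 9 - 2*W²)
M(-7)*(-7) + (-18 + 3) = (9 - 2*(-7)²)*(-7) + (-18 + 3) = (9 - 2*49)*(-7) - 15 = (9 - 98)*(-7) - 15 = -89*(-7) - 15 = 623 - 15 = 608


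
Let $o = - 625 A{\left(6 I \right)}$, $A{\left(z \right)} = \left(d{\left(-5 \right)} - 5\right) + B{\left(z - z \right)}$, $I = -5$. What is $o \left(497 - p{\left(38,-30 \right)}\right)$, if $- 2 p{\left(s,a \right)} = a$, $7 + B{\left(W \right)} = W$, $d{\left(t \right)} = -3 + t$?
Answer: $6025000$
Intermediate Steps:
$B{\left(W \right)} = -7 + W$
$p{\left(s,a \right)} = - \frac{a}{2}$
$A{\left(z \right)} = -20$ ($A{\left(z \right)} = \left(\left(-3 - 5\right) - 5\right) + \left(-7 + \left(z - z\right)\right) = \left(-8 - 5\right) + \left(-7 + 0\right) = -13 - 7 = -20$)
$o = 12500$ ($o = \left(-625\right) \left(-20\right) = 12500$)
$o \left(497 - p{\left(38,-30 \right)}\right) = 12500 \left(497 - \left(- \frac{1}{2}\right) \left(-30\right)\right) = 12500 \left(497 - 15\right) = 12500 \cdot 482 = 6025000$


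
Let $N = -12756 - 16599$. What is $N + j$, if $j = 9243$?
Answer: $-20112$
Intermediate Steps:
$N = -29355$
$N + j = -29355 + 9243 = -20112$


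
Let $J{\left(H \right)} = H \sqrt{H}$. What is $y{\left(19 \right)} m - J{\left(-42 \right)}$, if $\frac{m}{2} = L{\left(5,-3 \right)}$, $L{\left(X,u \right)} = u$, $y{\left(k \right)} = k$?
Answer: $-114 + 42 i \sqrt{42} \approx -114.0 + 272.19 i$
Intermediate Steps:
$J{\left(H \right)} = H^{\frac{3}{2}}$
$m = -6$ ($m = 2 \left(-3\right) = -6$)
$y{\left(19 \right)} m - J{\left(-42 \right)} = 19 \left(-6\right) - \left(-42\right)^{\frac{3}{2}} = -114 - - 42 i \sqrt{42} = -114 + 42 i \sqrt{42}$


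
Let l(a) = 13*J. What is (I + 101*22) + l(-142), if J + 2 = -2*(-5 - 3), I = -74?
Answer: 2330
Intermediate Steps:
J = 14 (J = -2 - 2*(-5 - 3) = -2 - 2*(-8) = -2 + 16 = 14)
l(a) = 182 (l(a) = 13*14 = 182)
(I + 101*22) + l(-142) = (-74 + 101*22) + 182 = (-74 + 2222) + 182 = 2148 + 182 = 2330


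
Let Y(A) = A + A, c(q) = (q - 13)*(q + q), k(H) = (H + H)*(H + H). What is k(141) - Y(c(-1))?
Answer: 79468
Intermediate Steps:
k(H) = 4*H**2 (k(H) = (2*H)*(2*H) = 4*H**2)
c(q) = 2*q*(-13 + q) (c(q) = (-13 + q)*(2*q) = 2*q*(-13 + q))
Y(A) = 2*A
k(141) - Y(c(-1)) = 4*141**2 - 2*2*(-1)*(-13 - 1) = 4*19881 - 2*2*(-1)*(-14) = 79524 - 2*28 = 79524 - 1*56 = 79524 - 56 = 79468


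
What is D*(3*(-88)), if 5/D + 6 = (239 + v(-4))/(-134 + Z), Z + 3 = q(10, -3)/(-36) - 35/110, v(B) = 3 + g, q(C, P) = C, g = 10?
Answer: 21406/127 ≈ 168.55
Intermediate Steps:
v(B) = 13 (v(B) = 3 + 10 = 13)
Z = -356/99 (Z = -3 + (10/(-36) - 35/110) = -3 + (10*(-1/36) - 35*1/110) = -3 + (-5/18 - 7/22) = -3 - 59/99 = -356/99 ≈ -3.5960)
D = -973/1524 (D = 5/(-6 + (239 + 13)/(-134 - 356/99)) = 5/(-6 + 252/(-13622/99)) = 5/(-6 + 252*(-99/13622)) = 5/(-6 - 1782/973) = 5/(-7620/973) = 5*(-973/7620) = -973/1524 ≈ -0.63845)
D*(3*(-88)) = -973*(-88)/508 = -973/1524*(-264) = 21406/127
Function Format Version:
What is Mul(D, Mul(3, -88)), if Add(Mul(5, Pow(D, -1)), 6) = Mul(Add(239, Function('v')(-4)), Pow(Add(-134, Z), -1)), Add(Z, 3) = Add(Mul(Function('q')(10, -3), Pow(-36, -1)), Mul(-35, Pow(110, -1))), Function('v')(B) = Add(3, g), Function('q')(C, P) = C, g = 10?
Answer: Rational(21406, 127) ≈ 168.55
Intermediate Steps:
Function('v')(B) = 13 (Function('v')(B) = Add(3, 10) = 13)
Z = Rational(-356, 99) (Z = Add(-3, Add(Mul(10, Pow(-36, -1)), Mul(-35, Pow(110, -1)))) = Add(-3, Add(Mul(10, Rational(-1, 36)), Mul(-35, Rational(1, 110)))) = Add(-3, Add(Rational(-5, 18), Rational(-7, 22))) = Add(-3, Rational(-59, 99)) = Rational(-356, 99) ≈ -3.5960)
D = Rational(-973, 1524) (D = Mul(5, Pow(Add(-6, Mul(Add(239, 13), Pow(Add(-134, Rational(-356, 99)), -1))), -1)) = Mul(5, Pow(Add(-6, Mul(252, Pow(Rational(-13622, 99), -1))), -1)) = Mul(5, Pow(Add(-6, Mul(252, Rational(-99, 13622))), -1)) = Mul(5, Pow(Add(-6, Rational(-1782, 973)), -1)) = Mul(5, Pow(Rational(-7620, 973), -1)) = Mul(5, Rational(-973, 7620)) = Rational(-973, 1524) ≈ -0.63845)
Mul(D, Mul(3, -88)) = Mul(Rational(-973, 1524), Mul(3, -88)) = Mul(Rational(-973, 1524), -264) = Rational(21406, 127)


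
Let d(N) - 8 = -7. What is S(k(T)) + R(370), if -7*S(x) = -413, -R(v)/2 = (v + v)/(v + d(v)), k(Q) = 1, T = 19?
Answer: 20409/371 ≈ 55.011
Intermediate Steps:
d(N) = 1 (d(N) = 8 - 7 = 1)
R(v) = -4*v/(1 + v) (R(v) = -2*(v + v)/(v + 1) = -2*2*v/(1 + v) = -4*v/(1 + v))
S(x) = 59 (S(x) = -⅐*(-413) = 59)
S(k(T)) + R(370) = 59 - 4*370/(1 + 370) = 59 - 4*370/371 = 59 - 4*370*1/371 = 59 - 1480/371 = 20409/371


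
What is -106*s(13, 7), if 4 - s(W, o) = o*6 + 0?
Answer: 4028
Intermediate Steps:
s(W, o) = 4 - 6*o (s(W, o) = 4 - (o*6 + 0) = 4 - (6*o + 0) = 4 - 6*o)
-106*s(13, 7) = -106*(4 - 6*7) = -106*(4 - 42) = -106*(-38) = 4028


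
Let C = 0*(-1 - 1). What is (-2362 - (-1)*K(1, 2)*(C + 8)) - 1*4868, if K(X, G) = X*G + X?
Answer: -7206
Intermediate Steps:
C = 0 (C = 0*(-2) = 0)
K(X, G) = X + G*X (K(X, G) = G*X + X = X + G*X)
(-2362 - (-1)*K(1, 2)*(C + 8)) - 1*4868 = (-2362 - (-1)*(1*(1 + 2))*(0 + 8)) - 1*4868 = (-2362 - (-1)*(1*3)*8) - 4868 = (-2362 - (-1)*3*8) - 4868 = (-2362 - (-1)*24) - 4868 = (-2362 - 1*(-24)) - 4868 = (-2362 + 24) - 4868 = -2338 - 4868 = -7206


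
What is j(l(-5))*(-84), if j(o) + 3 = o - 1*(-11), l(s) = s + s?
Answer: 168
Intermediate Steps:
l(s) = 2*s
j(o) = 8 + o (j(o) = -3 + (o - 1*(-11)) = -3 + (o + 11) = -3 + (11 + o) = 8 + o)
j(l(-5))*(-84) = (8 + 2*(-5))*(-84) = (8 - 10)*(-84) = -2*(-84) = 168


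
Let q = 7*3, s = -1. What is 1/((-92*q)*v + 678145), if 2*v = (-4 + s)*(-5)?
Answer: 1/653995 ≈ 1.5291e-6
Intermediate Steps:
q = 21
v = 25/2 (v = ((-4 - 1)*(-5))/2 = (-5*(-5))/2 = (1/2)*25 = 25/2 ≈ 12.500)
1/((-92*q)*v + 678145) = 1/(-92*21*(25/2) + 678145) = 1/(-1932*25/2 + 678145) = 1/(-24150 + 678145) = 1/653995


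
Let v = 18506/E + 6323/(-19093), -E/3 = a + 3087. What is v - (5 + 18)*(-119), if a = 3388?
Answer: 1014626574592/370881525 ≈ 2735.7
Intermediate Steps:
E = -19425 (E = -3*(3388 + 3087) = -3*6475 = -19425)
v = -476159333/370881525 (v = 18506/(-19425) + 6323/(-19093) = 18506*(-1/19425) + 6323*(-1/19093) = -18506/19425 - 6323/19093 = -476159333/370881525 ≈ -1.2839)
v - (5 + 18)*(-119) = -476159333/370881525 - (5 + 18)*(-119) = -476159333/370881525 - 23*(-119) = -476159333/370881525 - 1*(-2737) = -476159333/370881525 + 2737 = 1014626574592/370881525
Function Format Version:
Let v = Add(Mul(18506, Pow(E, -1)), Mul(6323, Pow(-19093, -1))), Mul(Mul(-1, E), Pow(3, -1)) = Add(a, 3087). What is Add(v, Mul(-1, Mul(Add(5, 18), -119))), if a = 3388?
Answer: Rational(1014626574592, 370881525) ≈ 2735.7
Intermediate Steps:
E = -19425 (E = Mul(-3, Add(3388, 3087)) = Mul(-3, 6475) = -19425)
v = Rational(-476159333, 370881525) (v = Add(Mul(18506, Pow(-19425, -1)), Mul(6323, Pow(-19093, -1))) = Add(Mul(18506, Rational(-1, 19425)), Mul(6323, Rational(-1, 19093))) = Add(Rational(-18506, 19425), Rational(-6323, 19093)) = Rational(-476159333, 370881525) ≈ -1.2839)
Add(v, Mul(-1, Mul(Add(5, 18), -119))) = Add(Rational(-476159333, 370881525), Mul(-1, Mul(Add(5, 18), -119))) = Add(Rational(-476159333, 370881525), Mul(-1, Mul(23, -119))) = Add(Rational(-476159333, 370881525), Mul(-1, -2737)) = Add(Rational(-476159333, 370881525), 2737) = Rational(1014626574592, 370881525)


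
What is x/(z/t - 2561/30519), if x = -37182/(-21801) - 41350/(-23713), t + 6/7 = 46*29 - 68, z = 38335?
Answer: 435364061857632/3813947450388101 ≈ 0.11415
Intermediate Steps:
t = 8856/7 (t = -6/7 + (46*29 - 68) = -6/7 + (1334 - 68) = -6/7 + 1266 = 8856/7 ≈ 1265.1)
x = 594389372/172322371 (x = -37182*(-1/21801) - 41350*(-1/23713) = 12394/7267 + 41350/23713 = 594389372/172322371 ≈ 3.4493)
x/(z/t - 2561/30519) = 594389372/(172322371*(38335/(8856/7) - 2561/30519)) = 594389372/(172322371*(38335*(7/8856) - 2561*1/30519)) = 594389372/(172322371*(6545/216 - 2561/30519)) = 594389372/(172322371*(22132631/732456)) = (594389372/172322371)*(732456/22132631) = 435364061857632/3813947450388101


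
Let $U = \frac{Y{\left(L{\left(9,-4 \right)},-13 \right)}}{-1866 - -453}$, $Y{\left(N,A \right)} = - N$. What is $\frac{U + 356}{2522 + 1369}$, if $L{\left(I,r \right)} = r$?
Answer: $\frac{503024}{5497983} \approx 0.091492$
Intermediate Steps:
$U = - \frac{4}{1413}$ ($U = \frac{\left(-1\right) \left(-4\right)}{-1866 - -453} = \frac{4}{-1866 + 453} = \frac{4}{-1413} = 4 \left(- \frac{1}{1413}\right) = - \frac{4}{1413} \approx -0.0028309$)
$\frac{U + 356}{2522 + 1369} = \frac{- \frac{4}{1413} + 356}{2522 + 1369} = \frac{503024}{1413 \cdot 3891} = \frac{503024}{1413} \cdot \frac{1}{3891} = \frac{503024}{5497983}$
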